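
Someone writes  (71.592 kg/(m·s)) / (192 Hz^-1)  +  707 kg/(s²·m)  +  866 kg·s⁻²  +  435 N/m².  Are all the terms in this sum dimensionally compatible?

No

Work out the base dimensions of each:
  (71.592 kg/(m·s)) / (192 Hz^-1):  [kg·m⁻¹·s⁻¹] / [s] = kg·m⁻¹·s⁻²
  707 kg/(s²·m):  kg·m⁻¹·s⁻²
  866 kg·s⁻²:  kg·s⁻²
  435 N/m²:  N·m⁻² = kg·m·s⁻²·m⁻² = kg·m⁻¹·s⁻²
The terms do not share a single dimension (kg·m⁻¹·s⁻² vs kg·s⁻²).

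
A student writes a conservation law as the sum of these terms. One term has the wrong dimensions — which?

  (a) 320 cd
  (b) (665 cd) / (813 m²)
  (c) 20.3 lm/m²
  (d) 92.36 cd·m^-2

In SI base units:
  (a) cd
  (b) [cd] / [m²] = m⁻²·cd
  (c) lm·m⁻² = cd·m⁻² = m⁻²·cd
  (d) cd·m⁻² = m⁻²·cd
All reduce to m⁻²·cd except (a), which is cd.

(a)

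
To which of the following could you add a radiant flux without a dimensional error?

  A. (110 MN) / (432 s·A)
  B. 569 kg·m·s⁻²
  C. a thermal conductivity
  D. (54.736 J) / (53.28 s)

D.

Reference: [radiant flux] = kg·m²·s⁻³.
Each option:
  A. [kg·m·s⁻²] / [s·A] = kg·m·s⁻³·A⁻¹
  B. kg·m·s⁻²
  C. [thermal conductivity] = kg·m·s⁻³·K⁻¹
  D. [kg·m²·s⁻²] / [s] = kg·m²·s⁻³  ← same
Only D. matches kg·m²·s⁻³.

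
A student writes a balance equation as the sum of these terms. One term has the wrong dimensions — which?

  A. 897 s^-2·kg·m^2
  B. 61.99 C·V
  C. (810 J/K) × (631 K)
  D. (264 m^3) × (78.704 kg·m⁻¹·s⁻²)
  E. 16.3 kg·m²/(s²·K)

Expand each in SI base units:
  A. kg·m²·s⁻²
  B. C·V = s·A·J·C⁻¹ = kg·m²·s⁻²
  C. [kg·m²·s⁻²·K⁻¹] · [K] = kg·m²·s⁻²
  D. [m³] · [kg·m⁻¹·s⁻²] = kg·m²·s⁻²
  E. kg·m²·s⁻²·K⁻¹
All reduce to kg·m²·s⁻² except E., which is kg·m²·s⁻²·K⁻¹.

E.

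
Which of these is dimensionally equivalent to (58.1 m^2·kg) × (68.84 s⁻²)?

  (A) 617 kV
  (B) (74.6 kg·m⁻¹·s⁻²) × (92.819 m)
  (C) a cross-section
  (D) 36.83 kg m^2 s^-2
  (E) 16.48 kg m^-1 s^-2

(D)

Reference: [kg·m²] · [s⁻²] = kg·m²·s⁻².
Each option:
  (A) V = J·C⁻¹ = kg·m²·s⁻³·A⁻¹
  (B) [kg·m⁻¹·s⁻²] · [m] = kg·s⁻²
  (C) [cross-section] = m²
  (D) kg·m²·s⁻²  ← same
  (E) kg·m⁻¹·s⁻²
Only (D) matches kg·m²·s⁻².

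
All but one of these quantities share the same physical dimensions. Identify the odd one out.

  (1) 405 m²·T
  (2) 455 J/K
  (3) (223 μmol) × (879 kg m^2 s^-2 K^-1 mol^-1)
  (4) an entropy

(1)

Work out the base dimensions of each:
  (1) T·m² = Wb·m⁻²·m² = kg·m²·s⁻²·A⁻¹
  (2) J·K⁻¹ = N·m·K⁻¹ = kg·m²·s⁻²·K⁻¹
  (3) [mol] · [kg·m²·s⁻²·K⁻¹·mol⁻¹] = kg·m²·s⁻²·K⁻¹
  (4) [entropy] = kg·m²·s⁻²·K⁻¹
All reduce to kg·m²·s⁻²·K⁻¹ except (1), which is kg·m²·s⁻²·A⁻¹.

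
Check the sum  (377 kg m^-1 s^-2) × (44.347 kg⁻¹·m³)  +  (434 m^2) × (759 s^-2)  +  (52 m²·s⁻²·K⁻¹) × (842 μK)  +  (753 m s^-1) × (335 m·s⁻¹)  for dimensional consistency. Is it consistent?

Yes

Work out the base dimensions of each:
  (377 kg m^-1 s^-2) × (44.347 kg⁻¹·m³):  [kg·m⁻¹·s⁻²] · [kg⁻¹·m³] = m²·s⁻²
  (434 m^2) × (759 s^-2):  [m²] · [s⁻²] = m²·s⁻²
  (52 m²·s⁻²·K⁻¹) × (842 μK):  [m²·s⁻²·K⁻¹] · [K] = m²·s⁻²
  (753 m s^-1) × (335 m·s⁻¹):  [m·s⁻¹] · [m·s⁻¹] = m²·s⁻²
Every term reduces to m²·s⁻².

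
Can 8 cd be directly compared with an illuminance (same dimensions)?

Dimensions:
  8 cd:  cd
  an illuminance:  [illuminance] = m⁻²·cd
cd ≠ m⁻²·cd, so they cannot be added.

No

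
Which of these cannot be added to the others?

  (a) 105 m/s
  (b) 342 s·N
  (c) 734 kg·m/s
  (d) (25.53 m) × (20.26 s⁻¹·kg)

(a)

Dimensions:
  (a) m·s⁻¹
  (b) N·s = kg·m·s⁻²·s = kg·m·s⁻¹
  (c) kg·m·s⁻¹
  (d) [m] · [kg·s⁻¹] = kg·m·s⁻¹
All reduce to kg·m·s⁻¹ except (a), which is m·s⁻¹.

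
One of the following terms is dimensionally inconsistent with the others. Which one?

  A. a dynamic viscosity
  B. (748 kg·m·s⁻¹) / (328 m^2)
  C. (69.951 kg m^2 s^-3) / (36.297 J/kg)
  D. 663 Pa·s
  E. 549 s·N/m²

C.

In SI base units:
  A. [dynamic viscosity] = kg·m⁻¹·s⁻¹
  B. [kg·m·s⁻¹] / [m²] = kg·m⁻¹·s⁻¹
  C. [kg·m²·s⁻³] / [m²·s⁻²] = kg·s⁻¹
  D. Pa·s = N·m⁻²·s = kg·m⁻¹·s⁻¹
  E. N·s·m⁻² = kg·m·s⁻²·s·m⁻² = kg·m⁻¹·s⁻¹
All reduce to kg·m⁻¹·s⁻¹ except C., which is kg·s⁻¹.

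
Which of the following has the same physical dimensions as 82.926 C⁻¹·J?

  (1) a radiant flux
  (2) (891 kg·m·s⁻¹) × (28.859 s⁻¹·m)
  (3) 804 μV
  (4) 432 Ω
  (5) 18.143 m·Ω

Reference: J·C⁻¹ = N·m·(s·A)⁻¹ = kg·m²·s⁻³·A⁻¹.
Each option:
  (1) [radiant flux] = kg·m²·s⁻³
  (2) [kg·m·s⁻¹] · [m·s⁻¹] = kg·m²·s⁻²
  (3) V = J·C⁻¹ = kg·m²·s⁻³·A⁻¹  ← same
  (4) Ω = V·A⁻¹ = kg·m²·s⁻³·A⁻²
  (5) Ω·m = V·A⁻¹·m = kg·m³·s⁻³·A⁻²
Only (3) matches kg·m²·s⁻³·A⁻¹.

(3)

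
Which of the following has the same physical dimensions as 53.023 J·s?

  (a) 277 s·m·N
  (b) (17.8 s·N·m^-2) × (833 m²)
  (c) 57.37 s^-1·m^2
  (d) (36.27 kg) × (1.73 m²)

Reference: J·s = N·m·s = kg·m²·s⁻¹.
Each option:
  (a) N·m·s = kg·m·s⁻²·m·s = kg·m²·s⁻¹  ← same
  (b) [kg·m⁻¹·s⁻¹] · [m²] = kg·m·s⁻¹
  (c) m²·s⁻¹
  (d) [kg] · [m²] = kg·m²
Only (a) matches kg·m²·s⁻¹.

(a)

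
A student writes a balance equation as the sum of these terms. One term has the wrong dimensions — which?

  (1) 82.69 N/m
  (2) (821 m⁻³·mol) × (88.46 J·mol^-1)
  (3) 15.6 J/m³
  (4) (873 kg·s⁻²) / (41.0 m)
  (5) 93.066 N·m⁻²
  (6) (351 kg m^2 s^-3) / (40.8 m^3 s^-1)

(1)

Work out the base dimensions of each:
  (1) N·m⁻¹ = kg·m·s⁻²·m⁻¹ = kg·s⁻²
  (2) [m⁻³·mol] · [kg·m²·s⁻²·mol⁻¹] = kg·m⁻¹·s⁻²
  (3) J·m⁻³ = N·m·m⁻³ = kg·m⁻¹·s⁻²
  (4) [kg·s⁻²] / [m] = kg·m⁻¹·s⁻²
  (5) N·m⁻² = kg·m·s⁻²·m⁻² = kg·m⁻¹·s⁻²
  (6) [kg·m²·s⁻³] / [m³·s⁻¹] = kg·m⁻¹·s⁻²
All reduce to kg·m⁻¹·s⁻² except (1), which is kg·s⁻².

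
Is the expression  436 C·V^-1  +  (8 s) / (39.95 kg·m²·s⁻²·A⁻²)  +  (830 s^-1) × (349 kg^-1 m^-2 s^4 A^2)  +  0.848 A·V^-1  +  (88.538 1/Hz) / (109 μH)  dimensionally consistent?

Expand each in SI base units:
  436 C·V^-1:  C·V⁻¹ = s·A·(J·C⁻¹)⁻¹ = kg⁻¹·m⁻²·s⁴·A²
  (8 s) / (39.95 kg·m²·s⁻²·A⁻²):  [s] / [kg·m²·s⁻²·A⁻²] = kg⁻¹·m⁻²·s³·A²
  (830 s^-1) × (349 kg^-1 m^-2 s^4 A^2):  [s⁻¹] · [kg⁻¹·m⁻²·s⁴·A²] = kg⁻¹·m⁻²·s³·A²
  0.848 A·V^-1:  A·V⁻¹ = A·(J·C⁻¹)⁻¹ = kg⁻¹·m⁻²·s³·A²
  (88.538 1/Hz) / (109 μH):  [s] / [kg·m²·s⁻²·A⁻²] = kg⁻¹·m⁻²·s³·A²
The terms do not share a single dimension (kg⁻¹·m⁻²·s³·A² vs kg⁻¹·m⁻²·s⁴·A²).

No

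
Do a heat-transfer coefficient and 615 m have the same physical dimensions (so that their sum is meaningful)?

No

Expand each in SI base units:
  a heat-transfer coefficient:  [heat-transfer coefficient] = kg·s⁻³·K⁻¹
  615 m:  m
kg·s⁻³·K⁻¹ ≠ m, so they cannot be added.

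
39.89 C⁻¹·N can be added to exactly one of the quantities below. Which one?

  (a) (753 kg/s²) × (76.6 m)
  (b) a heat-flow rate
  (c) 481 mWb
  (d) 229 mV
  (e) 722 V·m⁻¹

Reference: N·C⁻¹ = kg·m·s⁻²·(s·A)⁻¹ = kg·m·s⁻³·A⁻¹.
Each option:
  (a) [kg·s⁻²] · [m] = kg·m·s⁻²
  (b) [heat-flow rate] = kg·m²·s⁻³
  (c) Wb = V·s = kg·m²·s⁻²·A⁻¹
  (d) V = J·C⁻¹ = kg·m²·s⁻³·A⁻¹
  (e) V·m⁻¹ = J·C⁻¹·m⁻¹ = kg·m·s⁻³·A⁻¹  ← same
Only (e) matches kg·m·s⁻³·A⁻¹.

(e)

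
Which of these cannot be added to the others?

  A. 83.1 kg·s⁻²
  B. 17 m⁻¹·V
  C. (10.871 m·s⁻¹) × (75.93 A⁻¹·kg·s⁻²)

Reduce each to base SI dimensions:
  A. kg·s⁻²
  B. V·m⁻¹ = J·C⁻¹·m⁻¹ = kg·m·s⁻³·A⁻¹
  C. [m·s⁻¹] · [kg·s⁻²·A⁻¹] = kg·m·s⁻³·A⁻¹
All reduce to kg·m·s⁻³·A⁻¹ except A., which is kg·s⁻².

A.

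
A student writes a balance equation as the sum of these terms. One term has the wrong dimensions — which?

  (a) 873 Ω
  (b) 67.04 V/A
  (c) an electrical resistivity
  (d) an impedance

Expand each in SI base units:
  (a) Ω = V·A⁻¹ = kg·m²·s⁻³·A⁻²
  (b) V·A⁻¹ = J·C⁻¹·A⁻¹ = kg·m²·s⁻³·A⁻²
  (c) [electrical resistivity] = kg·m³·s⁻³·A⁻²
  (d) [impedance] = kg·m²·s⁻³·A⁻²
All reduce to kg·m²·s⁻³·A⁻² except (c), which is kg·m³·s⁻³·A⁻².

(c)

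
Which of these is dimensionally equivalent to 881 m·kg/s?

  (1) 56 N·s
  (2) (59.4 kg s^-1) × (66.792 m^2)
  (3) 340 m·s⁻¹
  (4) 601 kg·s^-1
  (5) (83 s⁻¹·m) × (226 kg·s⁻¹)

(1)

Reference: kg·m·s⁻¹.
Each option:
  (1) N·s = kg·m·s⁻²·s = kg·m·s⁻¹  ← same
  (2) [kg·s⁻¹] · [m²] = kg·m²·s⁻¹
  (3) m·s⁻¹
  (4) kg·s⁻¹
  (5) [m·s⁻¹] · [kg·s⁻¹] = kg·m·s⁻²
Only (1) matches kg·m·s⁻¹.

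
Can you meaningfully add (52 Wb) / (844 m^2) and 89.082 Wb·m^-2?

Work out the base dimensions of each:
  (52 Wb) / (844 m^2):  [kg·m²·s⁻²·A⁻¹] / [m²] = kg·s⁻²·A⁻¹
  89.082 Wb·m^-2:  Wb·m⁻² = V·s·m⁻² = kg·s⁻²·A⁻¹
Both are kg·s⁻²·A⁻¹, so they have the same dimensions and can be added.

Yes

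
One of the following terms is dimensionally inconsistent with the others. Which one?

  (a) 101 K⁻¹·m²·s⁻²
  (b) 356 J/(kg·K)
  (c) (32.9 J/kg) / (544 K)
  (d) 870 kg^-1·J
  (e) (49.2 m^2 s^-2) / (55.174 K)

(d)

In SI base units:
  (a) m²·s⁻²·K⁻¹
  (b) J·kg⁻¹·K⁻¹ = N·m·kg⁻¹·K⁻¹ = m²·s⁻²·K⁻¹
  (c) [m²·s⁻²] / [K] = m²·s⁻²·K⁻¹
  (d) J·kg⁻¹ = N·m·kg⁻¹ = m²·s⁻²
  (e) [m²·s⁻²] / [K] = m²·s⁻²·K⁻¹
All reduce to m²·s⁻²·K⁻¹ except (d), which is m²·s⁻².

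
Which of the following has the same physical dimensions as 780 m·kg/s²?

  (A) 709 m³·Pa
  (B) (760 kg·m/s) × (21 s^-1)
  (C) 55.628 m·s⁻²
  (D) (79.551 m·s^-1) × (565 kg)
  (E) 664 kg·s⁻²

Reference: kg·m·s⁻².
Each option:
  (A) Pa·m³ = N·m⁻²·m³ = kg·m²·s⁻²
  (B) [kg·m·s⁻¹] · [s⁻¹] = kg·m·s⁻²  ← same
  (C) m·s⁻²
  (D) [m·s⁻¹] · [kg] = kg·m·s⁻¹
  (E) kg·s⁻²
Only (B) matches kg·m·s⁻².

(B)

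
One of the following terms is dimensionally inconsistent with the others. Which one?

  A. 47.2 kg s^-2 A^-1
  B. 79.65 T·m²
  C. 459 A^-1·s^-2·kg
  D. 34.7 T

Work out the base dimensions of each:
  A. kg·s⁻²·A⁻¹
  B. T·m² = Wb·m⁻²·m² = kg·m²·s⁻²·A⁻¹
  C. kg·s⁻²·A⁻¹
  D. T = Wb·m⁻² = kg·s⁻²·A⁻¹
All reduce to kg·s⁻²·A⁻¹ except B., which is kg·m²·s⁻²·A⁻¹.

B.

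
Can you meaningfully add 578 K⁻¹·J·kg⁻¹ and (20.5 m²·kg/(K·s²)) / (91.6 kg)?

Reduce each to base SI dimensions:
  578 K⁻¹·J·kg⁻¹:  J·kg⁻¹·K⁻¹ = N·m·kg⁻¹·K⁻¹ = m²·s⁻²·K⁻¹
  (20.5 m²·kg/(K·s²)) / (91.6 kg):  [kg·m²·s⁻²·K⁻¹] / [kg] = m²·s⁻²·K⁻¹
Both are m²·s⁻²·K⁻¹, so they have the same dimensions and can be added.

Yes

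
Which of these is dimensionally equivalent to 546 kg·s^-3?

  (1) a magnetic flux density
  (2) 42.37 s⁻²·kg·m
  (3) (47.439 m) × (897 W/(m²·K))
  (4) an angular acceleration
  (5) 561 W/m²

(5)

Reference: kg·s⁻³.
Each option:
  (1) [magnetic flux density] = kg·s⁻²·A⁻¹
  (2) kg·m·s⁻²
  (3) [m] · [kg·s⁻³·K⁻¹] = kg·m·s⁻³·K⁻¹
  (4) [angular acceleration] = s⁻²
  (5) W·m⁻² = J·s⁻¹·m⁻² = kg·s⁻³  ← same
Only (5) matches kg·s⁻³.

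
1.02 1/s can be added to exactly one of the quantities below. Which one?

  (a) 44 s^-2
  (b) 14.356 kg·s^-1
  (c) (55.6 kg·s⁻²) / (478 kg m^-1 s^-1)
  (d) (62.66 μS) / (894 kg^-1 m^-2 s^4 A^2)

Reference: s⁻¹.
Each option:
  (a) s⁻²
  (b) kg·s⁻¹
  (c) [kg·s⁻²] / [kg·m⁻¹·s⁻¹] = m·s⁻¹
  (d) [kg⁻¹·m⁻²·s³·A²] / [kg⁻¹·m⁻²·s⁴·A²] = s⁻¹  ← same
Only (d) matches s⁻¹.

(d)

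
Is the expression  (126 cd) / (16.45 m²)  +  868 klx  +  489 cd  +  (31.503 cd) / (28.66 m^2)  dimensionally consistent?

No

Reduce each to base SI dimensions:
  (126 cd) / (16.45 m²):  [cd] / [m²] = m⁻²·cd
  868 klx:  lx = lm·m⁻² = m⁻²·cd
  489 cd:  cd
  (31.503 cd) / (28.66 m^2):  [cd] / [m²] = m⁻²·cd
The terms do not share a single dimension (cd vs m⁻²·cd).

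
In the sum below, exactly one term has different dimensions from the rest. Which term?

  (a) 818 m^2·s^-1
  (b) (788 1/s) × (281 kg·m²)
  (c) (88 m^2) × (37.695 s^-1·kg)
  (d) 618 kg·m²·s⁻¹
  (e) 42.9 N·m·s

Dimensions:
  (a) m²·s⁻¹
  (b) [s⁻¹] · [kg·m²] = kg·m²·s⁻¹
  (c) [m²] · [kg·s⁻¹] = kg·m²·s⁻¹
  (d) kg·m²·s⁻¹
  (e) N·m·s = kg·m·s⁻²·m·s = kg·m²·s⁻¹
All reduce to kg·m²·s⁻¹ except (a), which is m²·s⁻¹.

(a)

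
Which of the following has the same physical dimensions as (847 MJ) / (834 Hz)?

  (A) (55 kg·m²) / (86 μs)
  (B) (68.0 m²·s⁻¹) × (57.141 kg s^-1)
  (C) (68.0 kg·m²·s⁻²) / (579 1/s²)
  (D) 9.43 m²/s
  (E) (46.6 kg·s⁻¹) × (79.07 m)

(A)

Reference: [kg·m²·s⁻²] / [s⁻¹] = kg·m²·s⁻¹.
Each option:
  (A) [kg·m²] / [s] = kg·m²·s⁻¹  ← same
  (B) [m²·s⁻¹] · [kg·s⁻¹] = kg·m²·s⁻²
  (C) [kg·m²·s⁻²] / [s⁻²] = kg·m²
  (D) m²·s⁻¹
  (E) [kg·s⁻¹] · [m] = kg·m·s⁻¹
Only (A) matches kg·m²·s⁻¹.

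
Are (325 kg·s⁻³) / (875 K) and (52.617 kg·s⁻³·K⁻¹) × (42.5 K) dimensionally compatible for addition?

Reduce each to base SI dimensions:
  (325 kg·s⁻³) / (875 K):  [kg·s⁻³] / [K] = kg·s⁻³·K⁻¹
  (52.617 kg·s⁻³·K⁻¹) × (42.5 K):  [kg·s⁻³·K⁻¹] · [K] = kg·s⁻³
kg·s⁻³·K⁻¹ ≠ kg·s⁻³, so they cannot be added.

No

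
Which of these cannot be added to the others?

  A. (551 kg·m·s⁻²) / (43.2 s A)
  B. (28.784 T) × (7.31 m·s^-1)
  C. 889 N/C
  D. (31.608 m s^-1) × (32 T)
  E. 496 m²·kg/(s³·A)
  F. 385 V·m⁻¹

E.

In SI base units:
  A. [kg·m·s⁻²] / [s·A] = kg·m·s⁻³·A⁻¹
  B. [kg·s⁻²·A⁻¹] · [m·s⁻¹] = kg·m·s⁻³·A⁻¹
  C. N·C⁻¹ = kg·m·s⁻²·(s·A)⁻¹ = kg·m·s⁻³·A⁻¹
  D. [m·s⁻¹] · [kg·s⁻²·A⁻¹] = kg·m·s⁻³·A⁻¹
  E. kg·m²·s⁻³·A⁻¹
  F. V·m⁻¹ = J·C⁻¹·m⁻¹ = kg·m·s⁻³·A⁻¹
All reduce to kg·m·s⁻³·A⁻¹ except E., which is kg·m²·s⁻³·A⁻¹.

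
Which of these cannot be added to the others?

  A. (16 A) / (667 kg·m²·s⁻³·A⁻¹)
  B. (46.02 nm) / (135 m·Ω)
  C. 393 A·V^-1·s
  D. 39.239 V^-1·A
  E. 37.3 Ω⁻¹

Dimensions:
  A. [A] / [kg·m²·s⁻³·A⁻¹] = kg⁻¹·m⁻²·s³·A²
  B. [m] / [kg·m³·s⁻³·A⁻²] = kg⁻¹·m⁻²·s³·A²
  C. A·s·V⁻¹ = A·s·(J·C⁻¹)⁻¹ = kg⁻¹·m⁻²·s⁴·A²
  D. A·V⁻¹ = A·(J·C⁻¹)⁻¹ = kg⁻¹·m⁻²·s³·A²
  E. Ω⁻¹ = (V·A⁻¹)⁻¹ = kg⁻¹·m⁻²·s³·A²
All reduce to kg⁻¹·m⁻²·s³·A² except C., which is kg⁻¹·m⁻²·s⁴·A².

C.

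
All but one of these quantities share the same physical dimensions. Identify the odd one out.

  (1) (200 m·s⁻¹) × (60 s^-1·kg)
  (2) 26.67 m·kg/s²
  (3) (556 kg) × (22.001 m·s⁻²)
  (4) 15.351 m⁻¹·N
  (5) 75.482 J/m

Work out the base dimensions of each:
  (1) [m·s⁻¹] · [kg·s⁻¹] = kg·m·s⁻²
  (2) kg·m·s⁻²
  (3) [kg] · [m·s⁻²] = kg·m·s⁻²
  (4) N·m⁻¹ = kg·m·s⁻²·m⁻¹ = kg·s⁻²
  (5) J·m⁻¹ = N·m·m⁻¹ = kg·m·s⁻²
All reduce to kg·m·s⁻² except (4), which is kg·s⁻².

(4)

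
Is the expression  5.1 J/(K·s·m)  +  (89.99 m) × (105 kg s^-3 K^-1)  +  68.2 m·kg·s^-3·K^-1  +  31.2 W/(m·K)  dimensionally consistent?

Reduce each to base SI dimensions:
  5.1 J/(K·s·m):  J·s⁻¹·m⁻¹·K⁻¹ = N·m·s⁻¹·m⁻¹·K⁻¹ = kg·m·s⁻³·K⁻¹
  (89.99 m) × (105 kg s^-3 K^-1):  [m] · [kg·s⁻³·K⁻¹] = kg·m·s⁻³·K⁻¹
  68.2 m·kg·s^-3·K^-1:  kg·m·s⁻³·K⁻¹
  31.2 W/(m·K):  W·m⁻¹·K⁻¹ = J·s⁻¹·m⁻¹·K⁻¹ = kg·m·s⁻³·K⁻¹
Every term reduces to kg·m·s⁻³·K⁻¹.

Yes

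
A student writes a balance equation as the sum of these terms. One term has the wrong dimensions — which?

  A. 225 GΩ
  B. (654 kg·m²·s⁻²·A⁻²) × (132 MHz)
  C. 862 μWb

C.

Work out the base dimensions of each:
  A. Ω = V·A⁻¹ = kg·m²·s⁻³·A⁻²
  B. [kg·m²·s⁻²·A⁻²] · [s⁻¹] = kg·m²·s⁻³·A⁻²
  C. Wb = V·s = kg·m²·s⁻²·A⁻¹
All reduce to kg·m²·s⁻³·A⁻² except C., which is kg·m²·s⁻²·A⁻¹.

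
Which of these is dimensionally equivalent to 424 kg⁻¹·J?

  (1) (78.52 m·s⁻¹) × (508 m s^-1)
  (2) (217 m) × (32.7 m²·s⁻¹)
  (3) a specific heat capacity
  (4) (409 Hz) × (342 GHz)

(1)

Reference: J·kg⁻¹ = N·m·kg⁻¹ = m²·s⁻².
Each option:
  (1) [m·s⁻¹] · [m·s⁻¹] = m²·s⁻²  ← same
  (2) [m] · [m²·s⁻¹] = m³·s⁻¹
  (3) [specific heat capacity] = m²·s⁻²·K⁻¹
  (4) [s⁻¹] · [s⁻¹] = s⁻²
Only (1) matches m²·s⁻².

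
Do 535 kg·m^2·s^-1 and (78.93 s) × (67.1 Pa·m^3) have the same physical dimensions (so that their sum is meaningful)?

Yes

In SI base units:
  535 kg·m^2·s^-1:  kg·m²·s⁻¹
  (78.93 s) × (67.1 Pa·m^3):  [s] · [kg·m²·s⁻²] = kg·m²·s⁻¹
Both are kg·m²·s⁻¹, so they have the same dimensions and can be added.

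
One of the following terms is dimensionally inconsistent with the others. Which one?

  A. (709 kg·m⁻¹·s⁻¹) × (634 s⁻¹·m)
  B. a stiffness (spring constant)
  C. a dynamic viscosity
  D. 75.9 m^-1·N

Work out the base dimensions of each:
  A. [kg·m⁻¹·s⁻¹] · [m·s⁻¹] = kg·s⁻²
  B. [stiffness (spring constant)] = kg·s⁻²
  C. [dynamic viscosity] = kg·m⁻¹·s⁻¹
  D. N·m⁻¹ = kg·m·s⁻²·m⁻¹ = kg·s⁻²
All reduce to kg·s⁻² except C., which is kg·m⁻¹·s⁻¹.

C.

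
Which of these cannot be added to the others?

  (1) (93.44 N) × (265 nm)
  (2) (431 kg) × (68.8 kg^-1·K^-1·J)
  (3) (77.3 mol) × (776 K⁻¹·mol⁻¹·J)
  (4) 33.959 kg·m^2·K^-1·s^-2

(1)

Reduce each to base SI dimensions:
  (1) [kg·m·s⁻²] · [m] = kg·m²·s⁻²
  (2) [kg] · [m²·s⁻²·K⁻¹] = kg·m²·s⁻²·K⁻¹
  (3) [mol] · [kg·m²·s⁻²·K⁻¹·mol⁻¹] = kg·m²·s⁻²·K⁻¹
  (4) kg·m²·s⁻²·K⁻¹
All reduce to kg·m²·s⁻²·K⁻¹ except (1), which is kg·m²·s⁻².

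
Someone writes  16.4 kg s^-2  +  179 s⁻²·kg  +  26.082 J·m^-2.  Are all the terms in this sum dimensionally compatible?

Yes

In SI base units:
  16.4 kg s^-2:  kg·s⁻²
  179 s⁻²·kg:  kg·s⁻²
  26.082 J·m^-2:  J·m⁻² = N·m·m⁻² = kg·s⁻²
Every term reduces to kg·s⁻².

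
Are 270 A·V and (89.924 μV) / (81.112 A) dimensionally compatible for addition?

No

In SI base units:
  270 A·V:  V·A = J·C⁻¹·A = kg·m²·s⁻³
  (89.924 μV) / (81.112 A):  [kg·m²·s⁻³·A⁻¹] / [A] = kg·m²·s⁻³·A⁻²
kg·m²·s⁻³ ≠ kg·m²·s⁻³·A⁻², so they cannot be added.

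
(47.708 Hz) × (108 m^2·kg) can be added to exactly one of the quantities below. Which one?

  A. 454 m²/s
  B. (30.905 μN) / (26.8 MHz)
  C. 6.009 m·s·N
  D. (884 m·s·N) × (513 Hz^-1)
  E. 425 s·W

C.

Reference: [s⁻¹] · [kg·m²] = kg·m²·s⁻¹.
Each option:
  A. m²·s⁻¹
  B. [kg·m·s⁻²] / [s⁻¹] = kg·m·s⁻¹
  C. N·m·s = kg·m·s⁻²·m·s = kg·m²·s⁻¹  ← same
  D. [kg·m²·s⁻¹] · [s] = kg·m²
  E. W·s = J·s⁻¹·s = kg·m²·s⁻²
Only C. matches kg·m²·s⁻¹.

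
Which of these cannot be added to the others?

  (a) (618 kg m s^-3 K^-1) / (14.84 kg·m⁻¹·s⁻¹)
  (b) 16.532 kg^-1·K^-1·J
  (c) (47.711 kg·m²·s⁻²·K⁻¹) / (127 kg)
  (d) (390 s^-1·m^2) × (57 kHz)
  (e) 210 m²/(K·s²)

(d)

Expand each in SI base units:
  (a) [kg·m·s⁻³·K⁻¹] / [kg·m⁻¹·s⁻¹] = m²·s⁻²·K⁻¹
  (b) J·kg⁻¹·K⁻¹ = N·m·kg⁻¹·K⁻¹ = m²·s⁻²·K⁻¹
  (c) [kg·m²·s⁻²·K⁻¹] / [kg] = m²·s⁻²·K⁻¹
  (d) [m²·s⁻¹] · [s⁻¹] = m²·s⁻²
  (e) m²·s⁻²·K⁻¹
All reduce to m²·s⁻²·K⁻¹ except (d), which is m²·s⁻².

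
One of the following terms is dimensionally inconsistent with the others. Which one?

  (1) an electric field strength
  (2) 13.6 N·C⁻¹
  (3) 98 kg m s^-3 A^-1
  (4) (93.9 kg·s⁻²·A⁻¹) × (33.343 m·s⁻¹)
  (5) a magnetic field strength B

Expand each in SI base units:
  (1) [electric field strength] = kg·m·s⁻³·A⁻¹
  (2) N·C⁻¹ = kg·m·s⁻²·(s·A)⁻¹ = kg·m·s⁻³·A⁻¹
  (3) kg·m·s⁻³·A⁻¹
  (4) [kg·s⁻²·A⁻¹] · [m·s⁻¹] = kg·m·s⁻³·A⁻¹
  (5) [magnetic field strength B] = kg·s⁻²·A⁻¹
All reduce to kg·m·s⁻³·A⁻¹ except (5), which is kg·s⁻²·A⁻¹.

(5)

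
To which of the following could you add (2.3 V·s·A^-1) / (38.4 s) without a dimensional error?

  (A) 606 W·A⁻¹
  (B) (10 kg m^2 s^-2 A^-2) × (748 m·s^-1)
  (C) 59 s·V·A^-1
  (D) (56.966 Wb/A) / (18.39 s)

Reference: [kg·m²·s⁻²·A⁻²] / [s] = kg·m²·s⁻³·A⁻².
Each option:
  (A) W·A⁻¹ = J·s⁻¹·A⁻¹ = kg·m²·s⁻³·A⁻¹
  (B) [kg·m²·s⁻²·A⁻²] · [m·s⁻¹] = kg·m³·s⁻³·A⁻²
  (C) V·s·A⁻¹ = J·C⁻¹·s·A⁻¹ = kg·m²·s⁻²·A⁻²
  (D) [kg·m²·s⁻²·A⁻²] / [s] = kg·m²·s⁻³·A⁻²  ← same
Only (D) matches kg·m²·s⁻³·A⁻².

(D)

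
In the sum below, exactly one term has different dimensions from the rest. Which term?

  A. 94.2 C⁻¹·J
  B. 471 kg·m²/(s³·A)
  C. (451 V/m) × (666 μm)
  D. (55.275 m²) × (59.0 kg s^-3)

D.

Work out the base dimensions of each:
  A. J·C⁻¹ = N·m·(s·A)⁻¹ = kg·m²·s⁻³·A⁻¹
  B. kg·m²·s⁻³·A⁻¹
  C. [kg·m·s⁻³·A⁻¹] · [m] = kg·m²·s⁻³·A⁻¹
  D. [m²] · [kg·s⁻³] = kg·m²·s⁻³
All reduce to kg·m²·s⁻³·A⁻¹ except D., which is kg·m²·s⁻³.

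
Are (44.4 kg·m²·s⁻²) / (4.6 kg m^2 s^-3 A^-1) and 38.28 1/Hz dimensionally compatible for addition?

In SI base units:
  (44.4 kg·m²·s⁻²) / (4.6 kg m^2 s^-3 A^-1):  [kg·m²·s⁻²] / [kg·m²·s⁻³·A⁻¹] = s·A
  38.28 1/Hz:  Hz⁻¹ = (s⁻¹)⁻¹ = s
s·A ≠ s, so they cannot be added.

No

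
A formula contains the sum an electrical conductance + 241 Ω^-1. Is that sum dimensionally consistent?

Dimensions:
  an electrical conductance:  [electrical conductance] = kg⁻¹·m⁻²·s³·A²
  241 Ω^-1:  Ω⁻¹ = (V·A⁻¹)⁻¹ = kg⁻¹·m⁻²·s³·A²
Both are kg⁻¹·m⁻²·s³·A², so they have the same dimensions and can be added.

Yes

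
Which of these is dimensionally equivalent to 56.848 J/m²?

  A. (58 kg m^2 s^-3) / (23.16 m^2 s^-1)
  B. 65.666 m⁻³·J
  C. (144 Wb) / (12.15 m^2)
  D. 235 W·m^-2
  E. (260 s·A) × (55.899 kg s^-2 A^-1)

A.

Reference: J·m⁻² = N·m·m⁻² = kg·s⁻².
Each option:
  A. [kg·m²·s⁻³] / [m²·s⁻¹] = kg·s⁻²  ← same
  B. J·m⁻³ = N·m·m⁻³ = kg·m⁻¹·s⁻²
  C. [kg·m²·s⁻²·A⁻¹] / [m²] = kg·s⁻²·A⁻¹
  D. W·m⁻² = J·s⁻¹·m⁻² = kg·s⁻³
  E. [s·A] · [kg·s⁻²·A⁻¹] = kg·s⁻¹
Only A. matches kg·s⁻².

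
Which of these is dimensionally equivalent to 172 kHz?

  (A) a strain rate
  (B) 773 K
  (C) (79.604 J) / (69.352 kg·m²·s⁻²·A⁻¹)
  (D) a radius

(A)

Reference: Hz = s⁻¹.
Each option:
  (A) [strain rate] = s⁻¹  ← same
  (B) K
  (C) [kg·m²·s⁻²] / [kg·m²·s⁻²·A⁻¹] = A
  (D) [radius] = m
Only (A) matches s⁻¹.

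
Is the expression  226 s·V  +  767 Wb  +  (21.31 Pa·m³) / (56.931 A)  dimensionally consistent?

Reduce each to base SI dimensions:
  226 s·V:  V·s = J·C⁻¹·s = kg·m²·s⁻²·A⁻¹
  767 Wb:  Wb = V·s = kg·m²·s⁻²·A⁻¹
  (21.31 Pa·m³) / (56.931 A):  [kg·m²·s⁻²] / [A] = kg·m²·s⁻²·A⁻¹
Every term reduces to kg·m²·s⁻²·A⁻¹.

Yes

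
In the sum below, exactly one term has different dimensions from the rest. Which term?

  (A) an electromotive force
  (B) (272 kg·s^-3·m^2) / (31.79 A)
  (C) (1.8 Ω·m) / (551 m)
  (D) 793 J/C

(C)

Work out the base dimensions of each:
  (A) [electromotive force] = kg·m²·s⁻³·A⁻¹
  (B) [kg·m²·s⁻³] / [A] = kg·m²·s⁻³·A⁻¹
  (C) [kg·m³·s⁻³·A⁻²] / [m] = kg·m²·s⁻³·A⁻²
  (D) J·C⁻¹ = N·m·(s·A)⁻¹ = kg·m²·s⁻³·A⁻¹
All reduce to kg·m²·s⁻³·A⁻¹ except (C), which is kg·m²·s⁻³·A⁻².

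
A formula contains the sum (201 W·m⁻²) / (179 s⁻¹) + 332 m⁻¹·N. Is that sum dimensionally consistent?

In SI base units:
  (201 W·m⁻²) / (179 s⁻¹):  [kg·s⁻³] / [s⁻¹] = kg·s⁻²
  332 m⁻¹·N:  N·m⁻¹ = kg·m·s⁻²·m⁻¹ = kg·s⁻²
Both are kg·s⁻², so they have the same dimensions and can be added.

Yes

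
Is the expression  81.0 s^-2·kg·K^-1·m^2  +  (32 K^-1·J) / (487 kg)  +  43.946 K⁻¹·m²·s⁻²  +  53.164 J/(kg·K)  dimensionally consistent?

Reduce each to base SI dimensions:
  81.0 s^-2·kg·K^-1·m^2:  kg·m²·s⁻²·K⁻¹
  (32 K^-1·J) / (487 kg):  [kg·m²·s⁻²·K⁻¹] / [kg] = m²·s⁻²·K⁻¹
  43.946 K⁻¹·m²·s⁻²:  m²·s⁻²·K⁻¹
  53.164 J/(kg·K):  J·kg⁻¹·K⁻¹ = N·m·kg⁻¹·K⁻¹ = m²·s⁻²·K⁻¹
The terms do not share a single dimension (kg·m²·s⁻²·K⁻¹ vs m²·s⁻²·K⁻¹).

No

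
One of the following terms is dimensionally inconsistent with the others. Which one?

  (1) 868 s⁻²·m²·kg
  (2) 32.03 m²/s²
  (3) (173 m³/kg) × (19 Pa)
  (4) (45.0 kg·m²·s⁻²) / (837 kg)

Dimensions:
  (1) kg·m²·s⁻²
  (2) m²·s⁻²
  (3) [kg⁻¹·m³] · [kg·m⁻¹·s⁻²] = m²·s⁻²
  (4) [kg·m²·s⁻²] / [kg] = m²·s⁻²
All reduce to m²·s⁻² except (1), which is kg·m²·s⁻².

(1)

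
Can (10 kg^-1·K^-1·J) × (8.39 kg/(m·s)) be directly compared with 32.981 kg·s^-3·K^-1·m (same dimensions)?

Yes

Dimensions:
  (10 kg^-1·K^-1·J) × (8.39 kg/(m·s)):  [m²·s⁻²·K⁻¹] · [kg·m⁻¹·s⁻¹] = kg·m·s⁻³·K⁻¹
  32.981 kg·s^-3·K^-1·m:  kg·m·s⁻³·K⁻¹
Both are kg·m·s⁻³·K⁻¹, so they have the same dimensions and can be added.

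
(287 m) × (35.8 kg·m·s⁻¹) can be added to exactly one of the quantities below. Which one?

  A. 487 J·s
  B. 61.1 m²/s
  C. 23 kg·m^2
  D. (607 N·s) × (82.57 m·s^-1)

A.

Reference: [m] · [kg·m·s⁻¹] = kg·m²·s⁻¹.
Each option:
  A. J·s = N·m·s = kg·m²·s⁻¹  ← same
  B. m²·s⁻¹
  C. kg·m²
  D. [kg·m·s⁻¹] · [m·s⁻¹] = kg·m²·s⁻²
Only A. matches kg·m²·s⁻¹.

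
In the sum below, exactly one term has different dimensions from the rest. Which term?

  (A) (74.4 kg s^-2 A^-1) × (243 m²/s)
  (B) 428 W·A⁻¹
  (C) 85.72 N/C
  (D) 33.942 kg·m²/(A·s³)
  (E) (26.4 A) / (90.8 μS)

Dimensions:
  (A) [kg·s⁻²·A⁻¹] · [m²·s⁻¹] = kg·m²·s⁻³·A⁻¹
  (B) W·A⁻¹ = J·s⁻¹·A⁻¹ = kg·m²·s⁻³·A⁻¹
  (C) N·C⁻¹ = kg·m·s⁻²·(s·A)⁻¹ = kg·m·s⁻³·A⁻¹
  (D) kg·m²·s⁻³·A⁻¹
  (E) [A] / [kg⁻¹·m⁻²·s³·A²] = kg·m²·s⁻³·A⁻¹
All reduce to kg·m²·s⁻³·A⁻¹ except (C), which is kg·m·s⁻³·A⁻¹.

(C)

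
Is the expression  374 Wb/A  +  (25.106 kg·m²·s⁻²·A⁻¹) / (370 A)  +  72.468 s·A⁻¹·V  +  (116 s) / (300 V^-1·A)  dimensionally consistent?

Yes

Dimensions:
  374 Wb/A:  Wb·A⁻¹ = V·s·A⁻¹ = kg·m²·s⁻²·A⁻²
  (25.106 kg·m²·s⁻²·A⁻¹) / (370 A):  [kg·m²·s⁻²·A⁻¹] / [A] = kg·m²·s⁻²·A⁻²
  72.468 s·A⁻¹·V:  V·s·A⁻¹ = J·C⁻¹·s·A⁻¹ = kg·m²·s⁻²·A⁻²
  (116 s) / (300 V^-1·A):  [s] / [kg⁻¹·m⁻²·s³·A²] = kg·m²·s⁻²·A⁻²
Every term reduces to kg·m²·s⁻²·A⁻².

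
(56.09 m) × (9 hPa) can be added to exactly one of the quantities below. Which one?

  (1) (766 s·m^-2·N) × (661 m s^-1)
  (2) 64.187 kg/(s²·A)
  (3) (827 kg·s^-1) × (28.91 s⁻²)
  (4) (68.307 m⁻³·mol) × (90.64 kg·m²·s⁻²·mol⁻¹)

Reference: [m] · [kg·m⁻¹·s⁻²] = kg·s⁻².
Each option:
  (1) [kg·m⁻¹·s⁻¹] · [m·s⁻¹] = kg·s⁻²  ← same
  (2) kg·s⁻²·A⁻¹
  (3) [kg·s⁻¹] · [s⁻²] = kg·s⁻³
  (4) [m⁻³·mol] · [kg·m²·s⁻²·mol⁻¹] = kg·m⁻¹·s⁻²
Only (1) matches kg·s⁻².

(1)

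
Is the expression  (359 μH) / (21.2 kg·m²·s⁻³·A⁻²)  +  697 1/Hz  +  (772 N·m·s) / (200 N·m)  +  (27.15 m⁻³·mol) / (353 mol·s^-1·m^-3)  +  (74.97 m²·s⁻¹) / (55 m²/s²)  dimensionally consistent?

Work out the base dimensions of each:
  (359 μH) / (21.2 kg·m²·s⁻³·A⁻²):  [kg·m²·s⁻²·A⁻²] / [kg·m²·s⁻³·A⁻²] = s
  697 1/Hz:  Hz⁻¹ = (s⁻¹)⁻¹ = s
  (772 N·m·s) / (200 N·m):  [kg·m²·s⁻¹] / [kg·m²·s⁻²] = s
  (27.15 m⁻³·mol) / (353 mol·s^-1·m^-3):  [m⁻³·mol] / [m⁻³·s⁻¹·mol] = s
  (74.97 m²·s⁻¹) / (55 m²/s²):  [m²·s⁻¹] / [m²·s⁻²] = s
Every term reduces to s.

Yes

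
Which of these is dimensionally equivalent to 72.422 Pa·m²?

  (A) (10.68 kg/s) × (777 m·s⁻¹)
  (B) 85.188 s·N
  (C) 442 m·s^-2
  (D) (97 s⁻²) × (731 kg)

(A)

Reference: Pa·m² = N·m⁻²·m² = kg·m·s⁻².
Each option:
  (A) [kg·s⁻¹] · [m·s⁻¹] = kg·m·s⁻²  ← same
  (B) N·s = kg·m·s⁻²·s = kg·m·s⁻¹
  (C) m·s⁻²
  (D) [s⁻²] · [kg] = kg·s⁻²
Only (A) matches kg·m·s⁻².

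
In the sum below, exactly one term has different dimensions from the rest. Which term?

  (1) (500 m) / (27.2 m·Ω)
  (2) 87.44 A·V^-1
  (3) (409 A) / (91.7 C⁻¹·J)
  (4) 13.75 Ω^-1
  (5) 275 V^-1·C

(5)

In SI base units:
  (1) [m] / [kg·m³·s⁻³·A⁻²] = kg⁻¹·m⁻²·s³·A²
  (2) A·V⁻¹ = A·(J·C⁻¹)⁻¹ = kg⁻¹·m⁻²·s³·A²
  (3) [A] / [kg·m²·s⁻³·A⁻¹] = kg⁻¹·m⁻²·s³·A²
  (4) Ω⁻¹ = (V·A⁻¹)⁻¹ = kg⁻¹·m⁻²·s³·A²
  (5) C·V⁻¹ = s·A·(J·C⁻¹)⁻¹ = kg⁻¹·m⁻²·s⁴·A²
All reduce to kg⁻¹·m⁻²·s³·A² except (5), which is kg⁻¹·m⁻²·s⁴·A².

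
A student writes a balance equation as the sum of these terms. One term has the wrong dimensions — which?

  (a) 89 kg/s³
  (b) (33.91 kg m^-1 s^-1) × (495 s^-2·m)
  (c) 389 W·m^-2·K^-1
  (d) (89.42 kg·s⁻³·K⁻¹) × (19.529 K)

(c)

Expand each in SI base units:
  (a) kg·s⁻³
  (b) [kg·m⁻¹·s⁻¹] · [m·s⁻²] = kg·s⁻³
  (c) W·m⁻²·K⁻¹ = J·s⁻¹·m⁻²·K⁻¹ = kg·s⁻³·K⁻¹
  (d) [kg·s⁻³·K⁻¹] · [K] = kg·s⁻³
All reduce to kg·s⁻³ except (c), which is kg·s⁻³·K⁻¹.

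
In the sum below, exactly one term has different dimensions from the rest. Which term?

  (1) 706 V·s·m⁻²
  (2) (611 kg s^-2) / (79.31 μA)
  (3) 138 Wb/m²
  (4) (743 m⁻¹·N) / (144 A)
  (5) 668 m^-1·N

Dimensions:
  (1) V·s·m⁻² = J·C⁻¹·s·m⁻² = kg·s⁻²·A⁻¹
  (2) [kg·s⁻²] / [A] = kg·s⁻²·A⁻¹
  (3) Wb·m⁻² = V·s·m⁻² = kg·s⁻²·A⁻¹
  (4) [kg·s⁻²] / [A] = kg·s⁻²·A⁻¹
  (5) N·m⁻¹ = kg·m·s⁻²·m⁻¹ = kg·s⁻²
All reduce to kg·s⁻²·A⁻¹ except (5), which is kg·s⁻².

(5)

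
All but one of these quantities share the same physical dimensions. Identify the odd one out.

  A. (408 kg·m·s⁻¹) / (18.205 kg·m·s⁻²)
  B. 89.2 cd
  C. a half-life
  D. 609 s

In SI base units:
  A. [kg·m·s⁻¹] / [kg·m·s⁻²] = s
  B. cd
  C. [half-life] = s
  D. s
All reduce to s except B., which is cd.

B.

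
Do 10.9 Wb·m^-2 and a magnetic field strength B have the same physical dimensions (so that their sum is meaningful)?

Reduce each to base SI dimensions:
  10.9 Wb·m^-2:  Wb·m⁻² = V·s·m⁻² = kg·s⁻²·A⁻¹
  a magnetic field strength B:  [magnetic field strength B] = kg·s⁻²·A⁻¹
Both are kg·s⁻²·A⁻¹, so they have the same dimensions and can be added.

Yes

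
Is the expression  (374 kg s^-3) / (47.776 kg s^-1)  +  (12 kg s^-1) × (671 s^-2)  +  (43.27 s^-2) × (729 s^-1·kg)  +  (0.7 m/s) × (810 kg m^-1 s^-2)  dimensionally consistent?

Reduce each to base SI dimensions:
  (374 kg s^-3) / (47.776 kg s^-1):  [kg·s⁻³] / [kg·s⁻¹] = s⁻²
  (12 kg s^-1) × (671 s^-2):  [kg·s⁻¹] · [s⁻²] = kg·s⁻³
  (43.27 s^-2) × (729 s^-1·kg):  [s⁻²] · [kg·s⁻¹] = kg·s⁻³
  (0.7 m/s) × (810 kg m^-1 s^-2):  [m·s⁻¹] · [kg·m⁻¹·s⁻²] = kg·s⁻³
The terms do not share a single dimension (kg·s⁻³ vs s⁻²).

No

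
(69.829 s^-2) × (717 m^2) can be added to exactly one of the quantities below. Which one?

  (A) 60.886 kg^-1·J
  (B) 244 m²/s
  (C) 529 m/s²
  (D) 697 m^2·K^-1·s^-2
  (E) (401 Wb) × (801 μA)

Reference: [s⁻²] · [m²] = m²·s⁻².
Each option:
  (A) J·kg⁻¹ = N·m·kg⁻¹ = m²·s⁻²  ← same
  (B) m²·s⁻¹
  (C) m·s⁻²
  (D) m²·s⁻²·K⁻¹
  (E) [kg·m²·s⁻²·A⁻¹] · [A] = kg·m²·s⁻²
Only (A) matches m²·s⁻².

(A)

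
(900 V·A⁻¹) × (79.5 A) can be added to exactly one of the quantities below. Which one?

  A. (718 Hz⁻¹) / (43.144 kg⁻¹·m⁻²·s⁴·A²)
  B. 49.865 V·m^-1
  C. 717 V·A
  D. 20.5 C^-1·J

Reference: [kg·m²·s⁻³·A⁻²] · [A] = kg·m²·s⁻³·A⁻¹.
Each option:
  A. [s] / [kg⁻¹·m⁻²·s⁴·A²] = kg·m²·s⁻³·A⁻²
  B. V·m⁻¹ = J·C⁻¹·m⁻¹ = kg·m·s⁻³·A⁻¹
  C. V·A = J·C⁻¹·A = kg·m²·s⁻³
  D. J·C⁻¹ = N·m·(s·A)⁻¹ = kg·m²·s⁻³·A⁻¹  ← same
Only D. matches kg·m²·s⁻³·A⁻¹.

D.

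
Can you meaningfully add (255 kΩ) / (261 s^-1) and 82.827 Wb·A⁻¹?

Yes

Expand each in SI base units:
  (255 kΩ) / (261 s^-1):  [kg·m²·s⁻³·A⁻²] / [s⁻¹] = kg·m²·s⁻²·A⁻²
  82.827 Wb·A⁻¹:  Wb·A⁻¹ = V·s·A⁻¹ = kg·m²·s⁻²·A⁻²
Both are kg·m²·s⁻²·A⁻², so they have the same dimensions and can be added.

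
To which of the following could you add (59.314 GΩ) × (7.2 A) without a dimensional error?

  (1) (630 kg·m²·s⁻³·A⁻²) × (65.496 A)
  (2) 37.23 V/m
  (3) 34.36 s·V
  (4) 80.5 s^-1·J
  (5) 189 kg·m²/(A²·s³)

Reference: [kg·m²·s⁻³·A⁻²] · [A] = kg·m²·s⁻³·A⁻¹.
Each option:
  (1) [kg·m²·s⁻³·A⁻²] · [A] = kg·m²·s⁻³·A⁻¹  ← same
  (2) V·m⁻¹ = J·C⁻¹·m⁻¹ = kg·m·s⁻³·A⁻¹
  (3) V·s = J·C⁻¹·s = kg·m²·s⁻²·A⁻¹
  (4) J·s⁻¹ = N·m·s⁻¹ = kg·m²·s⁻³
  (5) kg·m²·s⁻³·A⁻²
Only (1) matches kg·m²·s⁻³·A⁻¹.

(1)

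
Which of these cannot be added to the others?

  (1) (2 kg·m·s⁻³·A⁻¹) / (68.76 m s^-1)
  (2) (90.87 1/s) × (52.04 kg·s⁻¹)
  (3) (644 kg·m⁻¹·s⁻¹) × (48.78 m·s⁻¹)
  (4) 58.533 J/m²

Work out the base dimensions of each:
  (1) [kg·m·s⁻³·A⁻¹] / [m·s⁻¹] = kg·s⁻²·A⁻¹
  (2) [s⁻¹] · [kg·s⁻¹] = kg·s⁻²
  (3) [kg·m⁻¹·s⁻¹] · [m·s⁻¹] = kg·s⁻²
  (4) J·m⁻² = N·m·m⁻² = kg·s⁻²
All reduce to kg·s⁻² except (1), which is kg·s⁻²·A⁻¹.

(1)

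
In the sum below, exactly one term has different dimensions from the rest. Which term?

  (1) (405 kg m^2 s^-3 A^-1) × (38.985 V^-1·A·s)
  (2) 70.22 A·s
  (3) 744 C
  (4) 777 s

(4)

Dimensions:
  (1) [kg·m²·s⁻³·A⁻¹] · [kg⁻¹·m⁻²·s⁴·A²] = s·A
  (2) A·s = s·A
  (3) C = s·A
  (4) s
All reduce to s·A except (4), which is s.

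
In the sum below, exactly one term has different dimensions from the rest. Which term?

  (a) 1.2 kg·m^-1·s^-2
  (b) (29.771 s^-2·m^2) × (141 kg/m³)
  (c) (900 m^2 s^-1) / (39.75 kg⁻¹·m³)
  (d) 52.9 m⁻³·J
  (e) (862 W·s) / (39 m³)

Dimensions:
  (a) kg·m⁻¹·s⁻²
  (b) [m²·s⁻²] · [kg·m⁻³] = kg·m⁻¹·s⁻²
  (c) [m²·s⁻¹] / [kg⁻¹·m³] = kg·m⁻¹·s⁻¹
  (d) J·m⁻³ = N·m·m⁻³ = kg·m⁻¹·s⁻²
  (e) [kg·m²·s⁻²] / [m³] = kg·m⁻¹·s⁻²
All reduce to kg·m⁻¹·s⁻² except (c), which is kg·m⁻¹·s⁻¹.

(c)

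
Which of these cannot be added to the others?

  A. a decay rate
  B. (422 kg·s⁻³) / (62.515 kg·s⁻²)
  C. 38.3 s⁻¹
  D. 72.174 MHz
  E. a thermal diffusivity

Expand each in SI base units:
  A. [decay rate] = s⁻¹
  B. [kg·s⁻³] / [kg·s⁻²] = s⁻¹
  C. s⁻¹
  D. Hz = s⁻¹
  E. [thermal diffusivity] = m²·s⁻¹
All reduce to s⁻¹ except E., which is m²·s⁻¹.

E.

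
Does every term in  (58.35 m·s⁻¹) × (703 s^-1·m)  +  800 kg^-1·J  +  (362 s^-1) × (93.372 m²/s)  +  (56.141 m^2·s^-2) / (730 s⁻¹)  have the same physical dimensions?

No

Expand each in SI base units:
  (58.35 m·s⁻¹) × (703 s^-1·m):  [m·s⁻¹] · [m·s⁻¹] = m²·s⁻²
  800 kg^-1·J:  J·kg⁻¹ = N·m·kg⁻¹ = m²·s⁻²
  (362 s^-1) × (93.372 m²/s):  [s⁻¹] · [m²·s⁻¹] = m²·s⁻²
  (56.141 m^2·s^-2) / (730 s⁻¹):  [m²·s⁻²] / [s⁻¹] = m²·s⁻¹
The terms do not share a single dimension (m²·s⁻² vs m²·s⁻¹).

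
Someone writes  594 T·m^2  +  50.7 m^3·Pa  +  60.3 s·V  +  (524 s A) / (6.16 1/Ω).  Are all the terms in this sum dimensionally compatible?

No

Reduce each to base SI dimensions:
  594 T·m^2:  T·m² = Wb·m⁻²·m² = kg·m²·s⁻²·A⁻¹
  50.7 m^3·Pa:  Pa·m³ = N·m⁻²·m³ = kg·m²·s⁻²
  60.3 s·V:  V·s = J·C⁻¹·s = kg·m²·s⁻²·A⁻¹
  (524 s A) / (6.16 1/Ω):  [s·A] / [kg⁻¹·m⁻²·s³·A²] = kg·m²·s⁻²·A⁻¹
The terms do not share a single dimension (kg·m²·s⁻² vs kg·m²·s⁻²·A⁻¹).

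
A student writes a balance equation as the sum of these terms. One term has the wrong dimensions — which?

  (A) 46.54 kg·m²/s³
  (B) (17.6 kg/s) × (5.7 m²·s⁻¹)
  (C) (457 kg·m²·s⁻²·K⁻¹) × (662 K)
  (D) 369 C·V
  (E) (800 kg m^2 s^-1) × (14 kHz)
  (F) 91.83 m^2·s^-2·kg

(A)

In SI base units:
  (A) kg·m²·s⁻³
  (B) [kg·s⁻¹] · [m²·s⁻¹] = kg·m²·s⁻²
  (C) [kg·m²·s⁻²·K⁻¹] · [K] = kg·m²·s⁻²
  (D) C·V = s·A·J·C⁻¹ = kg·m²·s⁻²
  (E) [kg·m²·s⁻¹] · [s⁻¹] = kg·m²·s⁻²
  (F) kg·m²·s⁻²
All reduce to kg·m²·s⁻² except (A), which is kg·m²·s⁻³.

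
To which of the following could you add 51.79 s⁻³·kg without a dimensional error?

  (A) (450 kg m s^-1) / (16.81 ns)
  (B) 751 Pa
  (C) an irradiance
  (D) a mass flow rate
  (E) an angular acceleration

(C)

Reference: kg·s⁻³.
Each option:
  (A) [kg·m·s⁻¹] / [s] = kg·m·s⁻²
  (B) Pa = N·m⁻² = kg·m⁻¹·s⁻²
  (C) [irradiance] = kg·s⁻³  ← same
  (D) [mass flow rate] = kg·s⁻¹
  (E) [angular acceleration] = s⁻²
Only (C) matches kg·s⁻³.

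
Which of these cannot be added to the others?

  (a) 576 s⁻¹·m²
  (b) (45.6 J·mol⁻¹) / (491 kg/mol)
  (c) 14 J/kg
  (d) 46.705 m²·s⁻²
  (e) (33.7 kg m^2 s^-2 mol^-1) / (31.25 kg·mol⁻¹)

In SI base units:
  (a) m²·s⁻¹
  (b) [kg·m²·s⁻²·mol⁻¹] / [kg·mol⁻¹] = m²·s⁻²
  (c) J·kg⁻¹ = N·m·kg⁻¹ = m²·s⁻²
  (d) m²·s⁻²
  (e) [kg·m²·s⁻²·mol⁻¹] / [kg·mol⁻¹] = m²·s⁻²
All reduce to m²·s⁻² except (a), which is m²·s⁻¹.

(a)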